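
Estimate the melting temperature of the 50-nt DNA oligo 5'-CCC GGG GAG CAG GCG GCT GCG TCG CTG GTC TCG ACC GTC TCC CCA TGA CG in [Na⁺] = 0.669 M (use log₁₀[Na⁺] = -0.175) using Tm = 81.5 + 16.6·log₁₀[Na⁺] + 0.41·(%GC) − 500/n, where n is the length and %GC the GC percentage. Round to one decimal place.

98.9°C

Length n = 50. Scanning the sequence gives A=5, C=19, T=8, G=18.
G+C = 37, so %GC = 37/50 × 100 = 74%
Salt term: 16.6 × (-0.175) = -2.905
GC term: 0.41 × 74 = 30.34; length term: −500/50 = −10
Tm = 81.5 + (-2.905) + 30.34 − 10 = 98.935 → 98.9°C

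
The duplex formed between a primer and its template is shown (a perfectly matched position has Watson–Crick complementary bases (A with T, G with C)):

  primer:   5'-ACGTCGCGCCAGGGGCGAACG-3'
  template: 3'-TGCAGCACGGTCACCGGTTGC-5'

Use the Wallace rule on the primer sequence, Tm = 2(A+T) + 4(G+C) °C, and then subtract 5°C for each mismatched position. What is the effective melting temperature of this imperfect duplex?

Primer base counts: A=4, T=1, G=9, C=7 → A+T=5, G+C=16
Perfect-match Tm = 2(5) + 4(16) = 10 + 64 = 74°C
Mismatches (positions where the bases are not complementary): 3 (at positions 7, 13, 17)
Effective Tm = 74 − 3×5 = 74 − 15 = 59°C

59°C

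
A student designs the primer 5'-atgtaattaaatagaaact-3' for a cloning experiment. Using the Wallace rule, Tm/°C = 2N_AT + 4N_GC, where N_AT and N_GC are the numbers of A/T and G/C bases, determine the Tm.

Scanning the sequence gives G=2, A=10, C=1, T=6.
So N_AT = 16 and N_GC = 3.
Tm = 4·3 + 2·16 = 12 + 32 = 44°C

44°C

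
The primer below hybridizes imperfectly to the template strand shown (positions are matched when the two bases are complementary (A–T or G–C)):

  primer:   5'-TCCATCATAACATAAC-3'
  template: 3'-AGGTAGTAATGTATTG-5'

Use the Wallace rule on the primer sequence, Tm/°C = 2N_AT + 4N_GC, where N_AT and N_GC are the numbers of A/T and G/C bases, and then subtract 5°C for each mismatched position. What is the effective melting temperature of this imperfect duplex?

37°C

Primer base counts: A=7, T=4, G=0, C=5 → A+T=11, G+C=5
Perfect-match Tm = 2(11) + 4(5) = 22 + 20 = 42°C
Mismatches (positions where the bases are not complementary): 1 (at position 9)
Effective Tm = 42 − 1×5 = 42 − 5 = 37°C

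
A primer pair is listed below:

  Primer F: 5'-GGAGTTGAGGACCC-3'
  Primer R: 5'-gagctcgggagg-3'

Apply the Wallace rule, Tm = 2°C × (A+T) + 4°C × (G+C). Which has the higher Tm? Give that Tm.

Primer F, 46°C

Primer F: A+T=5, G+C=9 → Tm = 2(5)+4(9) = 46°C
Primer R: A+T=3, G+C=9 → Tm = 2(3)+4(9) = 42°C
46°C vs 42°C → primer F is higher.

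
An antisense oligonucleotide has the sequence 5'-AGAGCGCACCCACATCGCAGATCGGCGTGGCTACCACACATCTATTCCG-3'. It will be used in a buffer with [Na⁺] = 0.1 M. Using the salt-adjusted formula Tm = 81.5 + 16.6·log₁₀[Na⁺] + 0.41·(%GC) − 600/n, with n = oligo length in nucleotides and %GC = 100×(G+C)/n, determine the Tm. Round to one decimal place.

76.9°C

Length n = 49. Counting bases: A=12, T=8, G=11, C=18
G+C = 29, so %GC = 29/49 × 100 = 59.184%
Salt term: 16.6 × (-1) = -16.6
GC term: 0.41 × 59.184 = 24.265; length term: −600/49 = −12.245
Tm = 81.5 + (-16.6) + 24.265 − 12.245 = 76.92 → 76.9°C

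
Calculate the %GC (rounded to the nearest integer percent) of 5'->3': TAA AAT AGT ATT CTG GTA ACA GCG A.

32%

Counting bases: G=5, C=3, T=7, A=10
G+C = 5 + 3 = 8 out of 25 bases
%GC = 8/25 × 100 = 32% ≈ 32%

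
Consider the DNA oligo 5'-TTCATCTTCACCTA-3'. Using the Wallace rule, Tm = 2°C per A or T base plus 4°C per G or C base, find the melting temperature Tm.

38°C

G=0, C=5, A=3, T=6
A+T = 9, G+C = 5
Tm = 4·5 + 2·9 = 20 + 18 = 38°C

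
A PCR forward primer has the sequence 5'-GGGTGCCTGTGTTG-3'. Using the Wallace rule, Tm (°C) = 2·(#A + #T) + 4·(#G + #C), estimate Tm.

46°C

Counting bases: G=7, C=2, A=0, T=5
So N_AT = 5 and N_GC = 9.
Tm = 2×5 + 4×9 = 46°C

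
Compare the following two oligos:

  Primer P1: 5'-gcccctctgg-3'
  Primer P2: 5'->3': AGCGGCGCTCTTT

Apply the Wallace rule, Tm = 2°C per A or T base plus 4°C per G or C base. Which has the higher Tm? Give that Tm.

Primer P2, 42°C

Primer P1: A+T=2, G+C=8 → Tm = 2(2)+4(8) = 36°C
Primer P2: A+T=5, G+C=8 → Tm = 2(5)+4(8) = 42°C
36°C vs 42°C → primer P2 is higher.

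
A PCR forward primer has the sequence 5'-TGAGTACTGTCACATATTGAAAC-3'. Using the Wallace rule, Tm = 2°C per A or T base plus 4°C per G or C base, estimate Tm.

62°C

Base counts: G=4, A=8, T=7, C=4
AT pairs contribute 15, GC pairs contribute 8.
Tm = 4·8 + 2·15 = 32 + 30 = 62°C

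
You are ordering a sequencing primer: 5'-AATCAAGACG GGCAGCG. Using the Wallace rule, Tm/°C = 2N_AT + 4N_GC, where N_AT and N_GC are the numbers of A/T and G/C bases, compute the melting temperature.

54°C

A=6, T=1, C=4, G=6
So N_AT = 7 and N_GC = 10.
Tm = 2×7 + 4×10 = 54°C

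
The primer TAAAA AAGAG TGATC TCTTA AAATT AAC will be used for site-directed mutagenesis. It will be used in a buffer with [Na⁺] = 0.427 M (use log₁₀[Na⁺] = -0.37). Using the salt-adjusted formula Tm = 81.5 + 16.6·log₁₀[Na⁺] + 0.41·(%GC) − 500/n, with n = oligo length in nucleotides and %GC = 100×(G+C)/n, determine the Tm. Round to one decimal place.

66.3°C

Length n = 28. Scanning the sequence gives C=3, A=14, T=8, G=3.
G+C = 6, so %GC = 6/28 × 100 = 21.429%
Salt term: 16.6 × (-0.37) = -6.142
GC term: 0.41 × 21.429 = 8.786; length term: −500/28 = −17.857
Tm = 81.5 + (-6.142) + 8.786 − 17.857 = 66.287 → 66.3°C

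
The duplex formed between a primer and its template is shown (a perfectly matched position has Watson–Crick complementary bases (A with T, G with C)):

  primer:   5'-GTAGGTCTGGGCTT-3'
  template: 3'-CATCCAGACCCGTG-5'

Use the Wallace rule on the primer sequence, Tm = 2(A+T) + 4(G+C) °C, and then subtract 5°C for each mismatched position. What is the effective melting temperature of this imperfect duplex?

34°C

Primer base counts: A=1, T=5, G=6, C=2 → A+T=6, G+C=8
Perfect-match Tm = 2(6) + 4(8) = 12 + 32 = 44°C
Mismatches (positions where the bases are not complementary): 2 (at positions 13, 14)
Effective Tm = 44 − 2×5 = 44 − 10 = 34°C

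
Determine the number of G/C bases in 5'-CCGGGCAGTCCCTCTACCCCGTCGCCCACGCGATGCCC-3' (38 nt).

29

G=9, C=20, T=5, A=4
G+C = 9 + 20 = 29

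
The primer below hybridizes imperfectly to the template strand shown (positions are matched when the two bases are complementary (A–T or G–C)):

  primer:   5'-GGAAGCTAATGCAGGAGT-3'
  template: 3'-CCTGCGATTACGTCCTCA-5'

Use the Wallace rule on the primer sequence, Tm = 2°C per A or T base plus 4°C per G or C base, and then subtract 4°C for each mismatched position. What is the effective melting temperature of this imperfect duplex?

50°C

Primer base counts: A=6, T=3, G=7, C=2 → A+T=9, G+C=9
Perfect-match Tm = 2(9) + 4(9) = 18 + 36 = 54°C
Mismatches (positions where the bases are not complementary): 1 (at position 4)
Effective Tm = 54 − 1×4 = 54 − 4 = 50°C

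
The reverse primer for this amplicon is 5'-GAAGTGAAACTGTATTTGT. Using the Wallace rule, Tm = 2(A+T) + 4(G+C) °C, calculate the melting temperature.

Scanning the sequence gives T=7, A=6, C=1, G=5.
So N_AT = 13 and N_GC = 6.
Tm = 2×13 + 4×6 = 50°C

50°C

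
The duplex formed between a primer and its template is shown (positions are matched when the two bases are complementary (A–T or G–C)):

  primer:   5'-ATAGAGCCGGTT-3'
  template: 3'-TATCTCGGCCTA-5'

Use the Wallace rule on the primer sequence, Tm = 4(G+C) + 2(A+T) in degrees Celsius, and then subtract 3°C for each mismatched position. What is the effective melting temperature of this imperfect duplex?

33°C

Primer base counts: A=3, T=3, G=4, C=2 → A+T=6, G+C=6
Perfect-match Tm = 2(6) + 4(6) = 12 + 24 = 36°C
Mismatches (positions where the bases are not complementary): 1 (at position 11)
Effective Tm = 36 − 1×3 = 36 − 3 = 33°C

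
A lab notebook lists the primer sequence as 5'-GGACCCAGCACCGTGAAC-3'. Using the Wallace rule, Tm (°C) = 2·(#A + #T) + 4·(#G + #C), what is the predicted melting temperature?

60°C

C=7, A=5, G=5, T=1
A+T = 6, G+C = 12
Tm = 2×6 + 4×12 = 60°C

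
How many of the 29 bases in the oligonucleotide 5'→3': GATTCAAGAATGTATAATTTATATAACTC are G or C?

Base counts: A=12, T=11, C=3, G=3
Total G or C: 3 + 3 = 6

6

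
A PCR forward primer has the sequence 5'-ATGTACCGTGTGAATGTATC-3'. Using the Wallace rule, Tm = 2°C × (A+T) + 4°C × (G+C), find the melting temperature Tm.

56°C

C=3, A=5, G=5, T=7
So N_AT = 12 and N_GC = 8.
Tm = 4·8 + 2·12 = 32 + 24 = 56°C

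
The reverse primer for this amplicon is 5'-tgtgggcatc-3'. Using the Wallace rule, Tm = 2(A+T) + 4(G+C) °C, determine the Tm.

32°C

T=3, G=4, A=1, C=2
So N_AT = 4 and N_GC = 6.
Tm = 4·6 + 2·4 = 24 + 8 = 32°C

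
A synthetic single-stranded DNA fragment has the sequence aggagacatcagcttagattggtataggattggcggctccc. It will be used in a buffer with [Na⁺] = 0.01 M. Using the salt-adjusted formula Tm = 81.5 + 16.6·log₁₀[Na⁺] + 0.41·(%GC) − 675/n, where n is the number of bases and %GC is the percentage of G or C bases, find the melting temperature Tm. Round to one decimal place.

52.8°C

Length n = 41. Counting bases: T=10, C=8, G=13, A=10
G+C = 21, so %GC = 21/41 × 100 = 51.22%
Salt term: 16.6 × (-2) = -33.2
GC term: 0.41 × 51.22 = 21; length term: −675/41 = −16.463
Tm = 81.5 + (-33.2) + 21 − 16.463 = 52.837 → 52.8°C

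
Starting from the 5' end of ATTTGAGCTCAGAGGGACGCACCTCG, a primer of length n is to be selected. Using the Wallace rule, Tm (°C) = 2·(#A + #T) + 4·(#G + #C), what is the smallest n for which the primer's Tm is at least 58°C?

n = 19

First 18 bases: ATTTGAGCTCAGAGGGAC → Tm = 54°C (< 58°C)
First 19 bases: ATTTGAGCTCAGAGGGACG → Tm = 58°C (≥ 58°C)
Each additional base adds 2°C (A/T) or 4°C (G/C), so Tm is non-decreasing in n; n = 19 is the first length to reach 58°C.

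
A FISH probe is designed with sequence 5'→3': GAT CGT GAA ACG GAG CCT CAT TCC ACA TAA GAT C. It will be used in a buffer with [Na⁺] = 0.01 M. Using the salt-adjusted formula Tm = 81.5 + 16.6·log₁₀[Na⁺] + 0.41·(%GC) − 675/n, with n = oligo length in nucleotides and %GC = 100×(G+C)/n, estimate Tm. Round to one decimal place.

Length n = 34. G=7, T=7, C=9, A=11
G+C = 16, so %GC = 16/34 × 100 = 47.059%
Salt term: 16.6 × (-2) = -33.2
GC term: 0.41 × 47.059 = 19.294; length term: −675/34 = −19.853
Tm = 81.5 + (-33.2) + 19.294 − 19.853 = 47.741 → 47.7°C

47.7°C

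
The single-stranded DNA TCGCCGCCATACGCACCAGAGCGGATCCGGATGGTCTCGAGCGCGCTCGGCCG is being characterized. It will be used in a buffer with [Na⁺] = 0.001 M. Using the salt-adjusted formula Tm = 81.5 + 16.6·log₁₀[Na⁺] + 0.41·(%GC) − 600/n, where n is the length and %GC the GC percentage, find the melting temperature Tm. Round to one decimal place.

Length n = 53. Counting bases: T=7, C=20, A=8, G=18
G+C = 38, so %GC = 38/53 × 100 = 71.698%
Salt term: 16.6 × (-3) = -49.8
GC term: 0.41 × 71.698 = 29.396; length term: −600/53 = −11.321
Tm = 81.5 + (-49.8) + 29.396 − 11.321 = 49.775 → 49.8°C

49.8°C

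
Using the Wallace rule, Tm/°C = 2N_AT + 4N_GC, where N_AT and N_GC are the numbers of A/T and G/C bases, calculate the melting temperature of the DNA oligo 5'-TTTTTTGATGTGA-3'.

32°C

A=2, C=0, T=8, G=3
A+T = 10, G+C = 3
Tm = 2(10) + 4(3) = 20 + 12 = 32°C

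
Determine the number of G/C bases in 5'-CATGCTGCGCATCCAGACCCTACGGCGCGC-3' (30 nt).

C=13, A=5, G=8, T=4
Total G or C: 8 + 13 = 21

21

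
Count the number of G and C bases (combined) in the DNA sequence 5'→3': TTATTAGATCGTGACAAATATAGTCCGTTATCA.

10

Scanning the sequence gives G=5, T=12, A=11, C=5.
Total G or C: 5 + 5 = 10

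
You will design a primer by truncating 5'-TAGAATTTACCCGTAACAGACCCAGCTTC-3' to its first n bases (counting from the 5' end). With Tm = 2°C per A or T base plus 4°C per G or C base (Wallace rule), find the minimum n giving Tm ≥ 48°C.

n = 18

First 17 bases: TAGAATTTACCCGTAAC → Tm = 46°C (< 48°C)
First 18 bases: TAGAATTTACCCGTAACA → Tm = 48°C (≥ 48°C)
Since every base adds ≥2°C, Tm only increases with n, so the threshold is first crossed at n = 18.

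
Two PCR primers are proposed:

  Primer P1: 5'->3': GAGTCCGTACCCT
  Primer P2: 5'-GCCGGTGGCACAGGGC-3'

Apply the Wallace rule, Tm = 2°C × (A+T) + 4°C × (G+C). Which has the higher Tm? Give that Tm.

Primer P2, 58°C

Primer P1: A+T=5, G+C=8 → Tm = 2(5)+4(8) = 42°C
Primer P2: A+T=3, G+C=13 → Tm = 2(3)+4(13) = 58°C
42°C vs 58°C → primer P2 is higher.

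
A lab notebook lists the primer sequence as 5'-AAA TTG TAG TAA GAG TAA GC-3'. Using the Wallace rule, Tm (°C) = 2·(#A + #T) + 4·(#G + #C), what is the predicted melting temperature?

52°C

T=5, A=9, C=1, G=5
A+T = 14, G+C = 6
Tm = 4·6 + 2·14 = 24 + 28 = 52°C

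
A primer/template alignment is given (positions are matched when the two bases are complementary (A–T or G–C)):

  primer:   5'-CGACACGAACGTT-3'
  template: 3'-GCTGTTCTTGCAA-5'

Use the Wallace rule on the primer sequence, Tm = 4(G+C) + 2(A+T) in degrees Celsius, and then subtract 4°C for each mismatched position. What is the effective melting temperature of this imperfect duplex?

Primer base counts: A=4, T=2, G=3, C=4 → A+T=6, G+C=7
Perfect-match Tm = 2(6) + 4(7) = 12 + 28 = 40°C
Mismatches (positions where the bases are not complementary): 1 (at position 6)
Effective Tm = 40 − 1×4 = 40 − 4 = 36°C

36°C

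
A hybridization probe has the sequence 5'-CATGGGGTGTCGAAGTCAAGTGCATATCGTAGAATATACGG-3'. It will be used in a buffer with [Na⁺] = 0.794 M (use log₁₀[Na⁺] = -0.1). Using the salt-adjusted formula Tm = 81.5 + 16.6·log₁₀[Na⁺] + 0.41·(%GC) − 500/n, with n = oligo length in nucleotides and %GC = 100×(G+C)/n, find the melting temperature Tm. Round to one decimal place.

86.6°C

Length n = 41. C=6, A=12, T=10, G=13
G+C = 19, so %GC = 19/41 × 100 = 46.341%
Salt term: 16.6 × (-0.1) = -1.66
GC term: 0.41 × 46.341 = 19; length term: −500/41 = −12.195
Tm = 81.5 + (-1.66) + 19 − 12.195 = 86.645 → 86.6°C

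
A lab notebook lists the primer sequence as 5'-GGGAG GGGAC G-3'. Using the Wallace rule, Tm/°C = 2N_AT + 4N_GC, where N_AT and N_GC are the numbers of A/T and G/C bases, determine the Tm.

Scanning the sequence gives C=1, G=8, A=2, T=0.
AT pairs contribute 2, GC pairs contribute 9.
Tm = 2(2) + 4(9) = 4 + 36 = 40°C

40°C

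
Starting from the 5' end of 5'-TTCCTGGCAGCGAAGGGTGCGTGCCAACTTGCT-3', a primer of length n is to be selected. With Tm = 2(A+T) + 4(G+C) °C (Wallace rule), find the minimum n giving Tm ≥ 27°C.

First 8 bases: TTCCTGGC → Tm = 26°C (< 27°C)
First 9 bases: TTCCTGGCA → Tm = 28°C (≥ 27°C)
Each additional base adds 2°C (A/T) or 4°C (G/C), so Tm is non-decreasing in n; n = 9 is the first length to reach 27°C.

n = 9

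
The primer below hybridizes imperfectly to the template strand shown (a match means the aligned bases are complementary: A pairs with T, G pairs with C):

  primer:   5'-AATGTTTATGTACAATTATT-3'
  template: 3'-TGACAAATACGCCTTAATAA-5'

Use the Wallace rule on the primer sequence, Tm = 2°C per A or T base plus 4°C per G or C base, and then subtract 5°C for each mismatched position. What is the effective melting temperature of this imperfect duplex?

26°C

Primer base counts: A=7, T=10, G=2, C=1 → A+T=17, G+C=3
Perfect-match Tm = 2(17) + 4(3) = 34 + 12 = 46°C
Mismatches (positions where the bases are not complementary): 4 (at positions 2, 11, 12, 13)
Effective Tm = 46 − 4×5 = 46 − 20 = 26°C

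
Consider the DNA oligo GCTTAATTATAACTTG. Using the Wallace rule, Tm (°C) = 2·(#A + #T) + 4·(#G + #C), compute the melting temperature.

40°C

A=5, C=2, G=2, T=7
So N_AT = 12 and N_GC = 4.
Tm = 4·4 + 2·12 = 16 + 24 = 40°C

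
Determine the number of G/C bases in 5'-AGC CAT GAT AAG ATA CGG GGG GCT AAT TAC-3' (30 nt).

Base counts: C=5, T=6, A=10, G=9
G+C = 9 + 5 = 14

14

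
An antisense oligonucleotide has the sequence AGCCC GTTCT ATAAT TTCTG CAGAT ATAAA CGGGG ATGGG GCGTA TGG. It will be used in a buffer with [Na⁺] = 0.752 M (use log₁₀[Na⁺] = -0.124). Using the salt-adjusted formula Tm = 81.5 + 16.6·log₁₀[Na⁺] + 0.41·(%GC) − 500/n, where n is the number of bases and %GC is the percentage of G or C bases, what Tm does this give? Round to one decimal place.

88.7°C

Length n = 48. Counting bases: C=8, T=13, G=15, A=12
G+C = 23, so %GC = 23/48 × 100 = 47.917%
Salt term: 16.6 × (-0.124) = -2.058
GC term: 0.41 × 47.917 = 19.646; length term: −500/48 = −10.417
Tm = 81.5 + (-2.058) + 19.646 − 10.417 = 88.671 → 88.7°C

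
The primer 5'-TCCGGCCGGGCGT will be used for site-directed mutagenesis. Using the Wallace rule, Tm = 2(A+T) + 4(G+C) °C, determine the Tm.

Base counts: T=2, C=5, A=0, G=6
AT pairs contribute 2, GC pairs contribute 11.
Tm = 2×2 + 4×11 = 48°C

48°C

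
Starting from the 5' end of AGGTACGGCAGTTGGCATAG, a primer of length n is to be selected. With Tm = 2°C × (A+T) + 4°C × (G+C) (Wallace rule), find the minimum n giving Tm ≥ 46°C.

n = 15

First 14 bases: AGGTACGGCAGTTG → Tm = 44°C (< 46°C)
First 15 bases: AGGTACGGCAGTTGG → Tm = 48°C (≥ 46°C)
Each additional base adds 2°C (A/T) or 4°C (G/C), so Tm is non-decreasing in n; n = 15 is the first length to reach 46°C.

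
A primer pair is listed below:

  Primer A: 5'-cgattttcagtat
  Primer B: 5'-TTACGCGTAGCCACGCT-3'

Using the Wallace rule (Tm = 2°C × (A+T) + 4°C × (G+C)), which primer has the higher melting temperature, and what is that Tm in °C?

Primer A: A+T=9, G+C=4 → Tm = 2(9)+4(4) = 34°C
Primer B: A+T=7, G+C=10 → Tm = 2(7)+4(10) = 54°C
34°C vs 54°C → primer B is higher.

Primer B, 54°C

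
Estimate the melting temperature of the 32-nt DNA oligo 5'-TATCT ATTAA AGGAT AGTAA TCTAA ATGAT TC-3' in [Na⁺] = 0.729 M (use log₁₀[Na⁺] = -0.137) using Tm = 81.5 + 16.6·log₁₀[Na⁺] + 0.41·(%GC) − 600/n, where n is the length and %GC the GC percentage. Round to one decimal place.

69.4°C

Length n = 32. Counting bases: C=3, A=13, T=12, G=4
G+C = 7, so %GC = 7/32 × 100 = 21.875%
Salt term: 16.6 × (-0.137) = -2.274
GC term: 0.41 × 21.875 = 8.969; length term: −600/32 = −18.75
Tm = 81.5 + (-2.274) + 8.969 − 18.75 = 69.445 → 69.4°C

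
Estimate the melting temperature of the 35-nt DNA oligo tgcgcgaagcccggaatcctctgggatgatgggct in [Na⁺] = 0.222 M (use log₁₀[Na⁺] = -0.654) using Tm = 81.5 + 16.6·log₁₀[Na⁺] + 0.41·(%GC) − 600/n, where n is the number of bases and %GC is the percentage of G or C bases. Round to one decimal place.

Length n = 35. Base counts: T=7, A=6, C=9, G=13
G+C = 22, so %GC = 22/35 × 100 = 62.857%
Salt term: 16.6 × (-0.654) = -10.856
GC term: 0.41 × 62.857 = 25.771; length term: −600/35 = −17.143
Tm = 81.5 + (-10.856) + 25.771 − 17.143 = 79.272 → 79.3°C

79.3°C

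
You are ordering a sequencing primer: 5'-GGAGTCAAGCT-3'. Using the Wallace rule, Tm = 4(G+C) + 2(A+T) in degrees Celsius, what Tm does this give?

Base counts: T=2, A=3, G=4, C=2
A+T = 5, G+C = 6
Tm = 4·6 + 2·5 = 24 + 10 = 34°C

34°C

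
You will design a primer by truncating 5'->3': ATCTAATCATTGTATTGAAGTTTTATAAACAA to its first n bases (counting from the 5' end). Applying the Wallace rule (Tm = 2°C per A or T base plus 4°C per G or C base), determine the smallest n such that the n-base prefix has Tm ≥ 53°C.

n = 22

First 21 bases: ATCTAATCATTGTATTGAAGT → Tm = 52°C (< 53°C)
First 22 bases: ATCTAATCATTGTATTGAAGTT → Tm = 54°C (≥ 53°C)
Each additional base adds 2°C (A/T) or 4°C (G/C), so Tm is non-decreasing in n; n = 22 is the first length to reach 53°C.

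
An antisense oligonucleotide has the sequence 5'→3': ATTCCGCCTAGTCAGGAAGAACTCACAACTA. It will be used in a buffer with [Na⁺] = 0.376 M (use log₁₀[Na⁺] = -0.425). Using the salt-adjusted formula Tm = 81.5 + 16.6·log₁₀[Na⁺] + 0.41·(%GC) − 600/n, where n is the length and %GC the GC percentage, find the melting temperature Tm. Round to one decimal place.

73.6°C

Length n = 31. Counting bases: G=5, A=11, C=9, T=6
G+C = 14, so %GC = 14/31 × 100 = 45.161%
Salt term: 16.6 × (-0.425) = -7.055
GC term: 0.41 × 45.161 = 18.516; length term: −600/31 = −19.355
Tm = 81.5 + (-7.055) + 18.516 − 19.355 = 73.606 → 73.6°C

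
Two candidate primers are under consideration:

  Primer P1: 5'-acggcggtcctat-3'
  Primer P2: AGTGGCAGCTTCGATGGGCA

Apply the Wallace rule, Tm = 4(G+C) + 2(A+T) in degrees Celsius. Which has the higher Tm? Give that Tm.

Primer P2, 64°C

Primer P1: A+T=5, G+C=8 → Tm = 2(5)+4(8) = 42°C
Primer P2: A+T=8, G+C=12 → Tm = 2(8)+4(12) = 64°C
42°C vs 64°C → primer P2 is higher.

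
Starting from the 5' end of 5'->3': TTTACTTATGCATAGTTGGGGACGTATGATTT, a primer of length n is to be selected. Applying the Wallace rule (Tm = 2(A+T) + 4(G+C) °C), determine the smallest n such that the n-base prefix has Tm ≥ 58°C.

First 20 bases: TTTACTTATGCATAGTTGGG → Tm = 54°C (< 58°C)
First 21 bases: TTTACTTATGCATAGTTGGGG → Tm = 58°C (≥ 58°C)
Each additional base adds 2°C (A/T) or 4°C (G/C), so Tm is non-decreasing in n; n = 21 is the first length to reach 58°C.

n = 21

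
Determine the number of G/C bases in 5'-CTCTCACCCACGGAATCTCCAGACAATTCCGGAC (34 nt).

Scanning the sequence gives A=9, T=6, C=14, G=5.
Total G or C: 5 + 14 = 19

19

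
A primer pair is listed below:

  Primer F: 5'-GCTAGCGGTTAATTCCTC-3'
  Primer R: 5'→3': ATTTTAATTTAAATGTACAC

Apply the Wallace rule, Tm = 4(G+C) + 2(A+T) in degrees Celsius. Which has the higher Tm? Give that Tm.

Primer F, 54°C

Primer F: A+T=9, G+C=9 → Tm = 2(9)+4(9) = 54°C
Primer R: A+T=17, G+C=3 → Tm = 2(17)+4(3) = 46°C
54°C vs 46°C → primer F is higher.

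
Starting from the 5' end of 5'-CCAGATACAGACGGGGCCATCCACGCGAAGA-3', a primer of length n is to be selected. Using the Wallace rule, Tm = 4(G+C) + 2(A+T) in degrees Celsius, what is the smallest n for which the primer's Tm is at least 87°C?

First 26 bases: CCAGATACAGACGGGGCCATCCACGC → Tm = 86°C (< 87°C)
First 27 bases: CCAGATACAGACGGGGCCATCCACGCG → Tm = 90°C (≥ 87°C)
Each additional base adds 2°C (A/T) or 4°C (G/C), so Tm is non-decreasing in n; n = 27 is the first length to reach 87°C.

n = 27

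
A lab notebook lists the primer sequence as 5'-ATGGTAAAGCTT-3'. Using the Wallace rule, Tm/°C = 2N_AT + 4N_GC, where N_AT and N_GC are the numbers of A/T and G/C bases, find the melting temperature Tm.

32°C

Counting bases: C=1, G=3, A=4, T=4
AT pairs contribute 8, GC pairs contribute 4.
Tm = 2(8) + 4(4) = 16 + 16 = 32°C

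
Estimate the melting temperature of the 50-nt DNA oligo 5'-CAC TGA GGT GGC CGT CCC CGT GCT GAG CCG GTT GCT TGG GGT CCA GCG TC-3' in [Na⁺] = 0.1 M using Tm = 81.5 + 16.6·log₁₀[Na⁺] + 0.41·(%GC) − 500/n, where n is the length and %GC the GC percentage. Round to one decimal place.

Length n = 50. Base counts: A=4, G=19, T=11, C=16
G+C = 35, so %GC = 35/50 × 100 = 70%
Salt term: 16.6 × (-1) = -16.6
GC term: 0.41 × 70 = 28.7; length term: −500/50 = −10
Tm = 81.5 + (-16.6) + 28.7 − 10 = 83.6 → 83.6°C

83.6°C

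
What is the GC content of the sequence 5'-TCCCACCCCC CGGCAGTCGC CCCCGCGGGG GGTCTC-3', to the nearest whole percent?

Base counts: A=2, T=4, C=19, G=11
G+C = 11 + 19 = 30 out of 36 bases
%GC = 30/36 × 100 = 83.33% ≈ 83%

83%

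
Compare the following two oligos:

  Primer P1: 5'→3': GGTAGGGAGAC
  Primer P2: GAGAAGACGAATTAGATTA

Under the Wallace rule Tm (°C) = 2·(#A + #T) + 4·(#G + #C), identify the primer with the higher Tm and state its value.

Primer P2, 50°C

Primer P1: A+T=4, G+C=7 → Tm = 2(4)+4(7) = 36°C
Primer P2: A+T=13, G+C=6 → Tm = 2(13)+4(6) = 50°C
36°C vs 50°C → primer P2 is higher.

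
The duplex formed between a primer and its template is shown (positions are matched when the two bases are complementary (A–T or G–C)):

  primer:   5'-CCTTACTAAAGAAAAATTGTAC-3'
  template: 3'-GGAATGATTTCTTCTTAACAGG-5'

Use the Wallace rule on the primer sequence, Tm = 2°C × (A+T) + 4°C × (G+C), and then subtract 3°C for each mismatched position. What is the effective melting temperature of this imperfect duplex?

Primer base counts: A=10, T=6, G=2, C=4 → A+T=16, G+C=6
Perfect-match Tm = 2(16) + 4(6) = 32 + 24 = 56°C
Mismatches (positions where the bases are not complementary): 2 (at positions 14, 21)
Effective Tm = 56 − 2×3 = 56 − 6 = 50°C

50°C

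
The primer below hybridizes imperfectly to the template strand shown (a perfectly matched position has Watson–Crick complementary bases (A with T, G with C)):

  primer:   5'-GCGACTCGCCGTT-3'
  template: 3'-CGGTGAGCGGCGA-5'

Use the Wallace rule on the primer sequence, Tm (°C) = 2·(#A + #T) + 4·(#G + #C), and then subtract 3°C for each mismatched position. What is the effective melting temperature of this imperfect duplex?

38°C

Primer base counts: A=1, T=3, G=4, C=5 → A+T=4, G+C=9
Perfect-match Tm = 2(4) + 4(9) = 8 + 36 = 44°C
Mismatches (positions where the bases are not complementary): 2 (at positions 3, 12)
Effective Tm = 44 − 2×3 = 44 − 6 = 38°C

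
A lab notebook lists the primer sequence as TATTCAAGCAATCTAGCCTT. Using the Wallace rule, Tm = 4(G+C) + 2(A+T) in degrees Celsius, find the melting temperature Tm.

54°C

Counting bases: A=6, T=7, C=5, G=2
A+T = 13, G+C = 7
Tm = 4·7 + 2·13 = 28 + 26 = 54°C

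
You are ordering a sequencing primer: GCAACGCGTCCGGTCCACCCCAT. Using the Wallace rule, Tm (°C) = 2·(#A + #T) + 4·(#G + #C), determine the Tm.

78°C

Base counts: C=11, A=4, T=3, G=5
A+T = 7, G+C = 16
Tm = 2(7) + 4(16) = 14 + 64 = 78°C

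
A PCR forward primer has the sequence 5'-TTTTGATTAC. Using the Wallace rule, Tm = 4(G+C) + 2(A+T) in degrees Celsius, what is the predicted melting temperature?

Scanning the sequence gives C=1, A=2, G=1, T=6.
A+T = 8, G+C = 2
Tm = 2×8 + 4×2 = 24°C

24°C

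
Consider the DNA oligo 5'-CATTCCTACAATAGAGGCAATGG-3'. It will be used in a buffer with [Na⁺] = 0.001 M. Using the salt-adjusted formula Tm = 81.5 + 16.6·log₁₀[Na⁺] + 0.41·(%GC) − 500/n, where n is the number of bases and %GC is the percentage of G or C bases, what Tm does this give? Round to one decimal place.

27.8°C

Length n = 23. Base counts: T=5, G=5, C=5, A=8
G+C = 10, so %GC = 10/23 × 100 = 43.478%
Salt term: 16.6 × (-3) = -49.8
GC term: 0.41 × 43.478 = 17.826; length term: −500/23 = −21.739
Tm = 81.5 + (-49.8) + 17.826 − 21.739 = 27.787 → 27.8°C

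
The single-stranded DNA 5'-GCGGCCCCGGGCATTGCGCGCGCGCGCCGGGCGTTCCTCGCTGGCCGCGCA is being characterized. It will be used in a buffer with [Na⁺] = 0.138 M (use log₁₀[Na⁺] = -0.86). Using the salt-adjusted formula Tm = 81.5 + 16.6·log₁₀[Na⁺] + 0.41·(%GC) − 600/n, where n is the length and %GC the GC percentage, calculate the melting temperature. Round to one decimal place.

Length n = 51. Base counts: G=21, C=22, T=6, A=2
G+C = 43, so %GC = 43/51 × 100 = 84.314%
Salt term: 16.6 × (-0.86) = -14.276
GC term: 0.41 × 84.314 = 34.569; length term: −600/51 = −11.765
Tm = 81.5 + (-14.276) + 34.569 − 11.765 = 90.028 → 90.0°C

90.0°C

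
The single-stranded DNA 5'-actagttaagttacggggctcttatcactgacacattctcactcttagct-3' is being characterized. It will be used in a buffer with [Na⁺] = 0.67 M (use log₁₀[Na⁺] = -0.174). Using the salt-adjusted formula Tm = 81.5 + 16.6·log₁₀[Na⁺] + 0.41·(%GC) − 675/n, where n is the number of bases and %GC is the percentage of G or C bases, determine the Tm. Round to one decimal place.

Length n = 50. Counting bases: T=17, G=8, A=12, C=13
G+C = 21, so %GC = 21/50 × 100 = 42%
Salt term: 16.6 × (-0.174) = -2.888
GC term: 0.41 × 42 = 17.22; length term: −675/50 = −13.5
Tm = 81.5 + (-2.888) + 17.22 − 13.5 = 82.332 → 82.3°C

82.3°C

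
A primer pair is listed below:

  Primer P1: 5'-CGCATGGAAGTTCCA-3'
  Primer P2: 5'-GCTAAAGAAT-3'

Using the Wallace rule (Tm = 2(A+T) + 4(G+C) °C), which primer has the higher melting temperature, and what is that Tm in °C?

Primer P1: A+T=7, G+C=8 → Tm = 2(7)+4(8) = 46°C
Primer P2: A+T=7, G+C=3 → Tm = 2(7)+4(3) = 26°C
46°C vs 26°C → primer P1 is higher.

Primer P1, 46°C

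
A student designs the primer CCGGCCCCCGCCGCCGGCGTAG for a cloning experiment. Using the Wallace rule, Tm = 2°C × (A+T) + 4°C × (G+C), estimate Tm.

Scanning the sequence gives T=1, C=12, A=1, G=8.
A+T = 2, G+C = 20
Tm = 2(2) + 4(20) = 4 + 80 = 84°C

84°C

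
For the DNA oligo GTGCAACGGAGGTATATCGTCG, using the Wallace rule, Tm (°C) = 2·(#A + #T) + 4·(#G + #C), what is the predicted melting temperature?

Scanning the sequence gives A=5, G=8, T=5, C=4.
So N_AT = 10 and N_GC = 12.
Tm = 4·12 + 2·10 = 48 + 20 = 68°C

68°C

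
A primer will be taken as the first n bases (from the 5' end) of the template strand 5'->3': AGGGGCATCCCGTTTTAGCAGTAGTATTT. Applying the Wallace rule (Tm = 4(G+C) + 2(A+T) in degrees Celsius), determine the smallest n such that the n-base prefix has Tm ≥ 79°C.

First 26 bases: AGGGGCATCCCGTTTTAGCAGTAGTA → Tm = 78°C (< 79°C)
First 27 bases: AGGGGCATCCCGTTTTAGCAGTAGTAT → Tm = 80°C (≥ 79°C)
Each additional base adds 2°C (A/T) or 4°C (G/C), so Tm is non-decreasing in n; n = 27 is the first length to reach 79°C.

n = 27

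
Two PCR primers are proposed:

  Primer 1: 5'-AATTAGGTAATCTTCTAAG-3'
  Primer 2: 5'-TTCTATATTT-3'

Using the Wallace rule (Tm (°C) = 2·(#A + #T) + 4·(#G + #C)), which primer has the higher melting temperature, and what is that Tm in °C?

Primer 1: A+T=14, G+C=5 → Tm = 2(14)+4(5) = 48°C
Primer 2: A+T=9, G+C=1 → Tm = 2(9)+4(1) = 22°C
48°C vs 22°C → primer 1 is higher.

Primer 1, 48°C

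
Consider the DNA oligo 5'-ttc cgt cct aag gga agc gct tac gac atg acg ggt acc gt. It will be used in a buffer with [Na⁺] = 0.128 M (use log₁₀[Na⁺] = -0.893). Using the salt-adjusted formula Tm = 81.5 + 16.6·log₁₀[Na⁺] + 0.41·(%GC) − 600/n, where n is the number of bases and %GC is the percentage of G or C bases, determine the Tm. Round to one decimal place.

75.0°C

Length n = 41. Scanning the sequence gives A=9, T=9, G=12, C=11.
G+C = 23, so %GC = 23/41 × 100 = 56.098%
Salt term: 16.6 × (-0.893) = -14.824
GC term: 0.41 × 56.098 = 23; length term: −600/41 = −14.634
Tm = 81.5 + (-14.824) + 23 − 14.634 = 75.042 → 75.0°C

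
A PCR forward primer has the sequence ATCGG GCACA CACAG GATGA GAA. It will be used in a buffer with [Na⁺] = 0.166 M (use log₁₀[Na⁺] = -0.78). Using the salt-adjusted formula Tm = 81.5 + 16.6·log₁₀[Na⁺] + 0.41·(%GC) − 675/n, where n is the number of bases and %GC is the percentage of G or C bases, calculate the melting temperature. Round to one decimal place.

60.6°C

Length n = 23. Base counts: C=5, T=2, G=7, A=9
G+C = 12, so %GC = 12/23 × 100 = 52.174%
Salt term: 16.6 × (-0.78) = -12.948
GC term: 0.41 × 52.174 = 21.391; length term: −675/23 = −29.348
Tm = 81.5 + (-12.948) + 21.391 − 29.348 = 60.595 → 60.6°C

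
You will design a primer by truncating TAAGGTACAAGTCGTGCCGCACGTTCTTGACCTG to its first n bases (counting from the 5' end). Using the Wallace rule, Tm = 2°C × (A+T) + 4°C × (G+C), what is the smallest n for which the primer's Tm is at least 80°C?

n = 26

First 25 bases: TAAGGTACAAGTCGTGCCGCACGTT → Tm = 76°C (< 80°C)
First 26 bases: TAAGGTACAAGTCGTGCCGCACGTTC → Tm = 80°C (≥ 80°C)
Each additional base adds 2°C (A/T) or 4°C (G/C), so Tm is non-decreasing in n; n = 26 is the first length to reach 80°C.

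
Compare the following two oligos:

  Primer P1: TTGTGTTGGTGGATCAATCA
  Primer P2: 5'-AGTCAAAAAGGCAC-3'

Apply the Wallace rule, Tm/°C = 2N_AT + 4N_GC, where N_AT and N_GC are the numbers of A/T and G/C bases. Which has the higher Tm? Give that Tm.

Primer P1: A+T=12, G+C=8 → Tm = 2(12)+4(8) = 56°C
Primer P2: A+T=8, G+C=6 → Tm = 2(8)+4(6) = 40°C
56°C vs 40°C → primer P1 is higher.

Primer P1, 56°C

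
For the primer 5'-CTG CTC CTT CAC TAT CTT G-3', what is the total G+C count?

9

Scanning the sequence gives T=8, A=2, G=2, C=7.
Total G or C: 2 + 7 = 9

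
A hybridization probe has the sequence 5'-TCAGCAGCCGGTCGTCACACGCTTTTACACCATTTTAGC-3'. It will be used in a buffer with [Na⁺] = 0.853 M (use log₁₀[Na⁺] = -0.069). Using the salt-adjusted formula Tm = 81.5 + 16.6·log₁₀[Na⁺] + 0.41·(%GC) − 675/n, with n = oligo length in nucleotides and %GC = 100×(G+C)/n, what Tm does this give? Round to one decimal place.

84.1°C

Length n = 39. Base counts: C=13, G=7, A=8, T=11
G+C = 20, so %GC = 20/39 × 100 = 51.282%
Salt term: 16.6 × (-0.069) = -1.145
GC term: 0.41 × 51.282 = 21.026; length term: −675/39 = −17.308
Tm = 81.5 + (-1.145) + 21.026 − 17.308 = 84.073 → 84.1°C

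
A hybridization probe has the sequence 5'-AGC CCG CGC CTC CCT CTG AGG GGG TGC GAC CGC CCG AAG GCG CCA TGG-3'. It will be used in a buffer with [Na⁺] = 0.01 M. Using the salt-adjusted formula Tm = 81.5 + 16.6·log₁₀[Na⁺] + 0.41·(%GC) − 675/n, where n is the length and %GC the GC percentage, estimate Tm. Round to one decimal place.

65.8°C

Length n = 48. G=18, C=19, A=6, T=5
G+C = 37, so %GC = 37/48 × 100 = 77.083%
Salt term: 16.6 × (-2) = -33.2
GC term: 0.41 × 77.083 = 31.604; length term: −675/48 = −14.062
Tm = 81.5 + (-33.2) + 31.604 − 14.062 = 65.842 → 65.8°C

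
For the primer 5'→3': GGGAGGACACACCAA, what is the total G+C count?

9

Counting bases: C=4, A=6, T=0, G=5
Total G or C: 5 + 4 = 9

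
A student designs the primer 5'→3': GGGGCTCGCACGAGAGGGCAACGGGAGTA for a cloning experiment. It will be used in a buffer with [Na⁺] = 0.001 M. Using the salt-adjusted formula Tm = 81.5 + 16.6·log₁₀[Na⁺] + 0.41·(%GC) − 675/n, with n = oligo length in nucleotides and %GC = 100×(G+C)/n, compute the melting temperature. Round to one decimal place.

36.7°C

Length n = 29. Scanning the sequence gives T=2, C=6, G=14, A=7.
G+C = 20, so %GC = 20/29 × 100 = 68.966%
Salt term: 16.6 × (-3) = -49.8
GC term: 0.41 × 68.966 = 28.276; length term: −675/29 = −23.276
Tm = 81.5 + (-49.8) + 28.276 − 23.276 = 36.7 → 36.7°C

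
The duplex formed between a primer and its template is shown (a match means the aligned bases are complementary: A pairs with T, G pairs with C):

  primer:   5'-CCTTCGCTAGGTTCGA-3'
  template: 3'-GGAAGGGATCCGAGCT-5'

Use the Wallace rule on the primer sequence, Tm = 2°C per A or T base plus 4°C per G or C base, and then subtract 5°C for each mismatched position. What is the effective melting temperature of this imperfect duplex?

40°C

Primer base counts: A=2, T=5, G=4, C=5 → A+T=7, G+C=9
Perfect-match Tm = 2(7) + 4(9) = 14 + 36 = 50°C
Mismatches (positions where the bases are not complementary): 2 (at positions 6, 12)
Effective Tm = 50 − 2×5 = 50 − 10 = 40°C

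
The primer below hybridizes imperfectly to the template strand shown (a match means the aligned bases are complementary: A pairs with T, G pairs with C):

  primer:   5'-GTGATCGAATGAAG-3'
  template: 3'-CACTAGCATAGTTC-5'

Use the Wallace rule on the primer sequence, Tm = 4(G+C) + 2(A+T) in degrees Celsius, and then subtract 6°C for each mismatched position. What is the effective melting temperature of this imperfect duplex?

Primer base counts: A=5, T=3, G=5, C=1 → A+T=8, G+C=6
Perfect-match Tm = 2(8) + 4(6) = 16 + 24 = 40°C
Mismatches (positions where the bases are not complementary): 2 (at positions 8, 11)
Effective Tm = 40 − 2×6 = 40 − 12 = 28°C

28°C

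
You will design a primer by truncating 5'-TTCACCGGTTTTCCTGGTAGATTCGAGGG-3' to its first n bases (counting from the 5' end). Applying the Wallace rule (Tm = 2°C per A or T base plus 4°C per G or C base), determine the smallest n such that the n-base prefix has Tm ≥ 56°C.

n = 19

First 18 bases: TTCACCGGTTTTCCTGGT → Tm = 54°C (< 56°C)
First 19 bases: TTCACCGGTTTTCCTGGTA → Tm = 56°C (≥ 56°C)
Since every base adds ≥2°C, Tm only increases with n, so the threshold is first crossed at n = 19.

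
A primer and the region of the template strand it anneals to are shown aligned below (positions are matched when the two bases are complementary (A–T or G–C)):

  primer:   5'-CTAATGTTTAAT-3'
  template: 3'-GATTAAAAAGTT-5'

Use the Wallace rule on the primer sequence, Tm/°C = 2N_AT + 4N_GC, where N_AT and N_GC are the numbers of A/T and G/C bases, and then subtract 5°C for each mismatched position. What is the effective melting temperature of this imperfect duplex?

13°C

Primer base counts: A=4, T=6, G=1, C=1 → A+T=10, G+C=2
Perfect-match Tm = 2(10) + 4(2) = 20 + 8 = 28°C
Mismatches (positions where the bases are not complementary): 3 (at positions 6, 10, 12)
Effective Tm = 28 − 3×5 = 28 − 15 = 13°C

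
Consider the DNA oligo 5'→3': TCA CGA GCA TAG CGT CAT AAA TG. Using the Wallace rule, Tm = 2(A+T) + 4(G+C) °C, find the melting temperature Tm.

66°C

Base counts: G=5, A=8, T=5, C=5
So N_AT = 13 and N_GC = 10.
Tm = 2×13 + 4×10 = 66°C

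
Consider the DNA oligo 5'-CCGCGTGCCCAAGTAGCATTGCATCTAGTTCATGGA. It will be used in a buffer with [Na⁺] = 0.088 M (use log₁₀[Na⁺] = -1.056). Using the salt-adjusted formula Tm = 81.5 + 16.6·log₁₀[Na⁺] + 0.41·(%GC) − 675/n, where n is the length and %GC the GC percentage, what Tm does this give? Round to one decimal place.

Length n = 36. Scanning the sequence gives A=8, C=10, T=9, G=9.
G+C = 19, so %GC = 19/36 × 100 = 52.778%
Salt term: 16.6 × (-1.056) = -17.53
GC term: 0.41 × 52.778 = 21.639; length term: −675/36 = −18.75
Tm = 81.5 + (-17.53) + 21.639 − 18.75 = 66.859 → 66.9°C

66.9°C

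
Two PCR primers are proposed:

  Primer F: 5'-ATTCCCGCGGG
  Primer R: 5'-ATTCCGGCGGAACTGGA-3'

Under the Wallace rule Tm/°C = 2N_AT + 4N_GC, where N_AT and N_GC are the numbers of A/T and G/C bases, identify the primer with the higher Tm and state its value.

Primer F: A+T=3, G+C=8 → Tm = 2(3)+4(8) = 38°C
Primer R: A+T=7, G+C=10 → Tm = 2(7)+4(10) = 54°C
38°C vs 54°C → primer R is higher.

Primer R, 54°C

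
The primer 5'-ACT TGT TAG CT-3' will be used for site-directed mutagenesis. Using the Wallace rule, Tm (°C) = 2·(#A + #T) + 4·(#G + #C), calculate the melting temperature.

Scanning the sequence gives C=2, G=2, T=5, A=2.
A+T = 7, G+C = 4
Tm = 2(7) + 4(4) = 14 + 16 = 30°C

30°C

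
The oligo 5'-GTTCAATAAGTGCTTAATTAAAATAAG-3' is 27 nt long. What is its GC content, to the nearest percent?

22%

Counting bases: C=2, G=4, T=9, A=12
G+C = 4 + 2 = 6 out of 27 bases
%GC = 6/27 × 100 = 22.22% ≈ 22%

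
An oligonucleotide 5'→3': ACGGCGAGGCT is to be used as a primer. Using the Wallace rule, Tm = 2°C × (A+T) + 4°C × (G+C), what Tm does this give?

Scanning the sequence gives C=3, A=2, G=5, T=1.
AT pairs contribute 3, GC pairs contribute 8.
Tm = 4·8 + 2·3 = 32 + 6 = 38°C

38°C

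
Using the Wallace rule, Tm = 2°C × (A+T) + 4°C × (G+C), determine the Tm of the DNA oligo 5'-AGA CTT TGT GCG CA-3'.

42°C

G=4, T=4, C=3, A=3
AT pairs contribute 7, GC pairs contribute 7.
Tm = 4·7 + 2·7 = 28 + 14 = 42°C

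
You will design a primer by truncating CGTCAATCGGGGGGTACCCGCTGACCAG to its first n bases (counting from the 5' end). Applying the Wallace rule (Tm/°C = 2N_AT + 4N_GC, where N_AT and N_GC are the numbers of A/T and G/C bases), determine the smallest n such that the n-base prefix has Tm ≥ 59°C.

n = 18

First 17 bases: CGTCAATCGGGGGGTAC → Tm = 56°C (< 59°C)
First 18 bases: CGTCAATCGGGGGGTACC → Tm = 60°C (≥ 59°C)
Each additional base adds 2°C (A/T) or 4°C (G/C), so Tm is non-decreasing in n; n = 18 is the first length to reach 59°C.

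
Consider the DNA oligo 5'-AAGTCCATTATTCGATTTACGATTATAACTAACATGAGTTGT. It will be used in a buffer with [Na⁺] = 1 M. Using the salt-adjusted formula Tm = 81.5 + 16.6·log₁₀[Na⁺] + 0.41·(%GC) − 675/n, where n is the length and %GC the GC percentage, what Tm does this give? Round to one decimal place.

Length n = 42. Counting bases: A=14, C=6, T=16, G=6
G+C = 12, so %GC = 12/42 × 100 = 28.571%
Salt term: 16.6 × (0) = 0
GC term: 0.41 × 28.571 = 11.714; length term: −675/42 = −16.071
Tm = 81.5 + (0) + 11.714 − 16.071 = 77.143 → 77.1°C

77.1°C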